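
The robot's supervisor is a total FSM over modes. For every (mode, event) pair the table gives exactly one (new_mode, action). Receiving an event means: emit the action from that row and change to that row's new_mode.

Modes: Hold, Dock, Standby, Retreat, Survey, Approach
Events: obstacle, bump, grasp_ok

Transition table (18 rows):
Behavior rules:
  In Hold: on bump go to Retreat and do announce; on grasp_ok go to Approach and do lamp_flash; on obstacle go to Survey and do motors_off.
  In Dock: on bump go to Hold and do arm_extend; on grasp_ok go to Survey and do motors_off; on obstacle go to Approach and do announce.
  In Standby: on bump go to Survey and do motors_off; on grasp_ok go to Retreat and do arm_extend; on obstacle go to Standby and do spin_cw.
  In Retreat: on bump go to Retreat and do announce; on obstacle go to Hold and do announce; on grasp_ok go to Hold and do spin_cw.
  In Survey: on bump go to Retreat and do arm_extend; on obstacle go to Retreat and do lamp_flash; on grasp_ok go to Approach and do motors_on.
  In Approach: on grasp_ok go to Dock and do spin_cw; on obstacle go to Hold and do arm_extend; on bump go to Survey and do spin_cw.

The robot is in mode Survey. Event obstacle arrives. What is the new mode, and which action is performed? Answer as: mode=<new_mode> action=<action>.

current mode = Survey; filter table to that mode:
  (Survey, bump) → (Retreat, arm_extend)
  (Survey, obstacle) → (Retreat, lamp_flash)  ← event matches
  (Survey, grasp_ok) → (Approach, motors_on)
event = obstacle selects (Retreat, lamp_flash)

mode=Retreat action=lamp_flash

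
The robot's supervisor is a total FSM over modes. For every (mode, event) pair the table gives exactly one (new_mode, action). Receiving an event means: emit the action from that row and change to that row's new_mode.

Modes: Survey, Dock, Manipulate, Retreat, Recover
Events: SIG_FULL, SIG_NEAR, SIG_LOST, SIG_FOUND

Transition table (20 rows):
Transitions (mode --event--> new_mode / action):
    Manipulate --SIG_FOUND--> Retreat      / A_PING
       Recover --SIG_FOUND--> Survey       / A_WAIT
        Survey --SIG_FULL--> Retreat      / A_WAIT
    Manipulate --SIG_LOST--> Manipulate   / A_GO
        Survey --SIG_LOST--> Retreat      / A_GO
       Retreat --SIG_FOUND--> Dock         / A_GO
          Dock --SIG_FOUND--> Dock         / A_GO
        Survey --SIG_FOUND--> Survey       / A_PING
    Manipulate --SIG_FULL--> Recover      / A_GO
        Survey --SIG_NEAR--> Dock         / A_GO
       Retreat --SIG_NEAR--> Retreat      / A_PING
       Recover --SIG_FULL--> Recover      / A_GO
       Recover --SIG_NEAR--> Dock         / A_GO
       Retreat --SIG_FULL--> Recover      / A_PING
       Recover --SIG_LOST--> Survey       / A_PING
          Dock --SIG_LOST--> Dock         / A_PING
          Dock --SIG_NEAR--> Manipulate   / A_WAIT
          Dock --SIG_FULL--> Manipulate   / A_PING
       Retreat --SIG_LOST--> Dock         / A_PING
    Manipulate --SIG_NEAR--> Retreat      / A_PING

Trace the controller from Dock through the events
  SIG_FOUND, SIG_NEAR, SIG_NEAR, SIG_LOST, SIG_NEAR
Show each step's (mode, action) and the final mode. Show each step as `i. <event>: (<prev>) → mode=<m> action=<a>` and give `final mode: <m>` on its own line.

1. SIG_FOUND: (Dock) → mode=Dock action=A_GO
2. SIG_NEAR: (Dock) → mode=Manipulate action=A_WAIT
3. SIG_NEAR: (Manipulate) → mode=Retreat action=A_PING
4. SIG_LOST: (Retreat) → mode=Dock action=A_PING
5. SIG_NEAR: (Dock) → mode=Manipulate action=A_WAIT

final mode: Manipulate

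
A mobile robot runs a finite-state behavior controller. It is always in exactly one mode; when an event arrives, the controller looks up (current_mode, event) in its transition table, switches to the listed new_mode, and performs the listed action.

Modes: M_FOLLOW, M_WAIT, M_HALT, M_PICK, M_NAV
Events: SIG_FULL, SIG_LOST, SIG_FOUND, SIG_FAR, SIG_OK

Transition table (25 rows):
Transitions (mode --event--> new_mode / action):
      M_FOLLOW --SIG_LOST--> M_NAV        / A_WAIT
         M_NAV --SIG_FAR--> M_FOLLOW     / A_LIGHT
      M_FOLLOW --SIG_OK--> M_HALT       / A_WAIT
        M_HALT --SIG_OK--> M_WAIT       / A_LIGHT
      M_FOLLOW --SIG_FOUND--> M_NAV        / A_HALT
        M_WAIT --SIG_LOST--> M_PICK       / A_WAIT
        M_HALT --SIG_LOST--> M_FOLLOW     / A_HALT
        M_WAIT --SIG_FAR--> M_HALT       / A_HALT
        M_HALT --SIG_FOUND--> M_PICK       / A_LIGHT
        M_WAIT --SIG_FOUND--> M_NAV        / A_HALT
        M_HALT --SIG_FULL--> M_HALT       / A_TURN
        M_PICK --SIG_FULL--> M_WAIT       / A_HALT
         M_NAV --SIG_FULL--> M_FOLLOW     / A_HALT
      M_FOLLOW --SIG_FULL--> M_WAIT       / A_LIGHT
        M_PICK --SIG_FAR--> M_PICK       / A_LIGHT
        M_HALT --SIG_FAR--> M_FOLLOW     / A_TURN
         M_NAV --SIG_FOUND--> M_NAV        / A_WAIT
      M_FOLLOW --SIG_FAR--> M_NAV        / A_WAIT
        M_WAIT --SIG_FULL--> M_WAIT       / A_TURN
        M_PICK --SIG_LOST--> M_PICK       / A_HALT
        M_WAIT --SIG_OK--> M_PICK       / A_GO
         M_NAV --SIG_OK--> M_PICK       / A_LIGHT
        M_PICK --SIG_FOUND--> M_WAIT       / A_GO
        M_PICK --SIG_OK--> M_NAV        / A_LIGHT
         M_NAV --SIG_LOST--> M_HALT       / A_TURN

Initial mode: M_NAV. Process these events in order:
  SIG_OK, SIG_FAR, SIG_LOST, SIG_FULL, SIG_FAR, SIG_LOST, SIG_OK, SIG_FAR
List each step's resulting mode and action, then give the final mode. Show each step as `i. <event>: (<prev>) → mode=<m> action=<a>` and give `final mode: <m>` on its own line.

1. SIG_OK: (M_NAV) → mode=M_PICK action=A_LIGHT
2. SIG_FAR: (M_PICK) → mode=M_PICK action=A_LIGHT
3. SIG_LOST: (M_PICK) → mode=M_PICK action=A_HALT
4. SIG_FULL: (M_PICK) → mode=M_WAIT action=A_HALT
5. SIG_FAR: (M_WAIT) → mode=M_HALT action=A_HALT
6. SIG_LOST: (M_HALT) → mode=M_FOLLOW action=A_HALT
7. SIG_OK: (M_FOLLOW) → mode=M_HALT action=A_WAIT
8. SIG_FAR: (M_HALT) → mode=M_FOLLOW action=A_TURN

final mode: M_FOLLOW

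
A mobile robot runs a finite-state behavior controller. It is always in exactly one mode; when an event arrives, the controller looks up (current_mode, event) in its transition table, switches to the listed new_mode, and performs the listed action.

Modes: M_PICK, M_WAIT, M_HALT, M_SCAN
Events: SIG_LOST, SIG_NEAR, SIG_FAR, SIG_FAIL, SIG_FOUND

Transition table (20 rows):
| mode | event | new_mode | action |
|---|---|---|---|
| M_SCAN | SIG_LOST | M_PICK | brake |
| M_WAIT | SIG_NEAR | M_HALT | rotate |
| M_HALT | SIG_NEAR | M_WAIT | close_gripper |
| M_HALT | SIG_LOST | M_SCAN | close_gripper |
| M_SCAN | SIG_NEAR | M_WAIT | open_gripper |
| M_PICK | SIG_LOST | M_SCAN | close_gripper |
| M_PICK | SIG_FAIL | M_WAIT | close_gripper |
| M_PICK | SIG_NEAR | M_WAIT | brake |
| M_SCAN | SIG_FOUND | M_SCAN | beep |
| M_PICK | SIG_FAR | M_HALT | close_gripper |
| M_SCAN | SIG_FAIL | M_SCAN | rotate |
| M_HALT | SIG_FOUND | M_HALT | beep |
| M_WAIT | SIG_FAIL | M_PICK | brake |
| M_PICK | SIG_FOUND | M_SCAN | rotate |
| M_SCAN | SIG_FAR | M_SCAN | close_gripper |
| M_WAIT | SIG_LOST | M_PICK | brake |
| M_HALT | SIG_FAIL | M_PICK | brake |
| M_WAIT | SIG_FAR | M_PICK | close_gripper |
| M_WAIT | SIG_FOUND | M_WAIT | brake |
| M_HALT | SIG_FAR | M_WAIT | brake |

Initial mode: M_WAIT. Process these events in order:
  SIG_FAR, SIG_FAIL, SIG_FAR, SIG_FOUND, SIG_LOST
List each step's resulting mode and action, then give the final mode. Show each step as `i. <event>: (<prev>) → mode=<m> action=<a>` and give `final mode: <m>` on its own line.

1. SIG_FAR: (M_WAIT) → mode=M_PICK action=close_gripper
2. SIG_FAIL: (M_PICK) → mode=M_WAIT action=close_gripper
3. SIG_FAR: (M_WAIT) → mode=M_PICK action=close_gripper
4. SIG_FOUND: (M_PICK) → mode=M_SCAN action=rotate
5. SIG_LOST: (M_SCAN) → mode=M_PICK action=brake

final mode: M_PICK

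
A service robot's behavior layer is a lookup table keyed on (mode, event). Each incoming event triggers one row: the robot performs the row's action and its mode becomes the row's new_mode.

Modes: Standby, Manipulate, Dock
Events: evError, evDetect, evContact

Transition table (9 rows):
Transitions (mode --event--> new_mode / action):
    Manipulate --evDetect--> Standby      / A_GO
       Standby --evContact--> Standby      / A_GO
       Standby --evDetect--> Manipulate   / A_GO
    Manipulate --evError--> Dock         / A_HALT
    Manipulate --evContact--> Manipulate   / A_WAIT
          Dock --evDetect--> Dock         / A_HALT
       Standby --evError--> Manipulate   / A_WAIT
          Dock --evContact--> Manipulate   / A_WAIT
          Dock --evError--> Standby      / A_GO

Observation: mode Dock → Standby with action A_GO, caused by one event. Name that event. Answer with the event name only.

try evError: (Dock, evError) → (Standby, A_GO)  ← matches
try evDetect: (Dock, evDetect) → (Dock, A_HALT)
try evContact: (Dock, evContact) → (Manipulate, A_WAIT)

evError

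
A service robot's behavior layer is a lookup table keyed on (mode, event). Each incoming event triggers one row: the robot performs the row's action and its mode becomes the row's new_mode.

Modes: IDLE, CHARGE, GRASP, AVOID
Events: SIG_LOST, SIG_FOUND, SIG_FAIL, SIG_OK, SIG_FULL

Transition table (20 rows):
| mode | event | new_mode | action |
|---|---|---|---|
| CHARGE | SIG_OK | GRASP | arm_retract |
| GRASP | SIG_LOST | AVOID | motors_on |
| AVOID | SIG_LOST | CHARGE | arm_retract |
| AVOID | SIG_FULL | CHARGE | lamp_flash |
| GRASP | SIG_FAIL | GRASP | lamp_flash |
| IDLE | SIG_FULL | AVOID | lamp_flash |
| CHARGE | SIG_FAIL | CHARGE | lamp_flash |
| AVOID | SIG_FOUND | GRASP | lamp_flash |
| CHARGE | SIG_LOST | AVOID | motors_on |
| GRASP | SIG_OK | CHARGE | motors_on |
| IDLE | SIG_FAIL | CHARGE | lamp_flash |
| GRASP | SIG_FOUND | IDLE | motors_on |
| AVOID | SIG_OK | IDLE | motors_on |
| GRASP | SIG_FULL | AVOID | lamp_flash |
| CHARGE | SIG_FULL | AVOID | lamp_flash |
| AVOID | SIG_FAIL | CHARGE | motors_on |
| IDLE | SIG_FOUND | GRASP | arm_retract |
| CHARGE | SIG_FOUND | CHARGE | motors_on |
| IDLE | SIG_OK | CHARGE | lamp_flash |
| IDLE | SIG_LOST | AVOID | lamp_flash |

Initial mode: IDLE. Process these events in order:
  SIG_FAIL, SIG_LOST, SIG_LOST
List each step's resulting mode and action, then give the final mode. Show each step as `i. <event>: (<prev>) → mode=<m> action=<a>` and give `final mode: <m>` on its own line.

1. SIG_FAIL: (IDLE) → mode=CHARGE action=lamp_flash
2. SIG_LOST: (CHARGE) → mode=AVOID action=motors_on
3. SIG_LOST: (AVOID) → mode=CHARGE action=arm_retract

final mode: CHARGE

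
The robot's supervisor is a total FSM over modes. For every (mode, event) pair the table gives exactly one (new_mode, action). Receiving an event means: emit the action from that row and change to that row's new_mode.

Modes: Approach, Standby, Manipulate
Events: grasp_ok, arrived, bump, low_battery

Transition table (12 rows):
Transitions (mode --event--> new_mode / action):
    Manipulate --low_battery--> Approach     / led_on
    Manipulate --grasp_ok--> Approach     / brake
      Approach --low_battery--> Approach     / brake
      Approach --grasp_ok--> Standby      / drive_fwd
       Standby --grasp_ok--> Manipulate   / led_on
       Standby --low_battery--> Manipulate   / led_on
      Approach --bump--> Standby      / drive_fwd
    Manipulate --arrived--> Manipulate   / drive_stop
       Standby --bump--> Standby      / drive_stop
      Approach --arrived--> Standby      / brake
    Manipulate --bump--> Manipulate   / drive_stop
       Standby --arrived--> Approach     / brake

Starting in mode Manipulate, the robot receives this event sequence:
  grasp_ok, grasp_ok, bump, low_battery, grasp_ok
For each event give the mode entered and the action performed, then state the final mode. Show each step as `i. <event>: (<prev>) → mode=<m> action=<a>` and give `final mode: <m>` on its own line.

1. grasp_ok: (Manipulate) → mode=Approach action=brake
2. grasp_ok: (Approach) → mode=Standby action=drive_fwd
3. bump: (Standby) → mode=Standby action=drive_stop
4. low_battery: (Standby) → mode=Manipulate action=led_on
5. grasp_ok: (Manipulate) → mode=Approach action=brake

final mode: Approach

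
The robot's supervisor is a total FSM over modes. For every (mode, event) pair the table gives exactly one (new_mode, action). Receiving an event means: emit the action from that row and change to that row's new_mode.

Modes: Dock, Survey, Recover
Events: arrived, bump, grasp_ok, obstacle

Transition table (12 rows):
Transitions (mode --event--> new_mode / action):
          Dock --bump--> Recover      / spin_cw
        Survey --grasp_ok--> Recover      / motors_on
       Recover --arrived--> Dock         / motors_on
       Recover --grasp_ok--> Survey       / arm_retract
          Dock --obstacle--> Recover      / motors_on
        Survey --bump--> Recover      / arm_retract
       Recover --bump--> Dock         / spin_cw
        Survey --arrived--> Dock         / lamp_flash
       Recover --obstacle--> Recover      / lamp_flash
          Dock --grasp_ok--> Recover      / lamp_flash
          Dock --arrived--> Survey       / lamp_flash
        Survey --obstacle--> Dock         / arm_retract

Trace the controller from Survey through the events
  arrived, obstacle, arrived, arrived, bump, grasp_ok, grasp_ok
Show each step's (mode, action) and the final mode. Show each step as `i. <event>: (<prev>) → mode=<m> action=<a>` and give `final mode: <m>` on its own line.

final mode: Recover

1. arrived: (Survey) → mode=Dock action=lamp_flash
2. obstacle: (Dock) → mode=Recover action=motors_on
3. arrived: (Recover) → mode=Dock action=motors_on
4. arrived: (Dock) → mode=Survey action=lamp_flash
5. bump: (Survey) → mode=Recover action=arm_retract
6. grasp_ok: (Recover) → mode=Survey action=arm_retract
7. grasp_ok: (Survey) → mode=Recover action=motors_on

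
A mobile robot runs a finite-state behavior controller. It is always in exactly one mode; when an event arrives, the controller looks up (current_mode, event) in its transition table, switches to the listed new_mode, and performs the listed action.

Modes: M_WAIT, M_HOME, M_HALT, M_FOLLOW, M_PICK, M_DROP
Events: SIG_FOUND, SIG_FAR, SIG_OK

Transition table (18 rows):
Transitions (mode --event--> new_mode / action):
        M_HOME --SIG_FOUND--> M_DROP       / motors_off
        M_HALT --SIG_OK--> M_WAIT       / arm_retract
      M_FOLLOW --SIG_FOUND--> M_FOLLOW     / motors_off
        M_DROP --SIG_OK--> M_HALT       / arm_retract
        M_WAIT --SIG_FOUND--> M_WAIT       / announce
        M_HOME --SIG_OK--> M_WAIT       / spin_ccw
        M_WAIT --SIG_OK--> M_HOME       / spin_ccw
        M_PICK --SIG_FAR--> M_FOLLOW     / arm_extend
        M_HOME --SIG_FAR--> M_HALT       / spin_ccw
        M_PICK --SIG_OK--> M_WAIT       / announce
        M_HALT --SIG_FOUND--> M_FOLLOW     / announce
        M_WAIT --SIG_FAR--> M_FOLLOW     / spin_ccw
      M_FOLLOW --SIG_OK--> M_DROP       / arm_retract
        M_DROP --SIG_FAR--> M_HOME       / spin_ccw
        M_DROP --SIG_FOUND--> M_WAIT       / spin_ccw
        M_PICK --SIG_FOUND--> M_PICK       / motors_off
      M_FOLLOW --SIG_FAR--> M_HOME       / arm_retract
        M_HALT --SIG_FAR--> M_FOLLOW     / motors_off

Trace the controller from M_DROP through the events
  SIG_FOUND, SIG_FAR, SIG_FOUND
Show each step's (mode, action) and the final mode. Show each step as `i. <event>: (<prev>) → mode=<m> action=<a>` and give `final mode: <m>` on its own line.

1. SIG_FOUND: (M_DROP) → mode=M_WAIT action=spin_ccw
2. SIG_FAR: (M_WAIT) → mode=M_FOLLOW action=spin_ccw
3. SIG_FOUND: (M_FOLLOW) → mode=M_FOLLOW action=motors_off

final mode: M_FOLLOW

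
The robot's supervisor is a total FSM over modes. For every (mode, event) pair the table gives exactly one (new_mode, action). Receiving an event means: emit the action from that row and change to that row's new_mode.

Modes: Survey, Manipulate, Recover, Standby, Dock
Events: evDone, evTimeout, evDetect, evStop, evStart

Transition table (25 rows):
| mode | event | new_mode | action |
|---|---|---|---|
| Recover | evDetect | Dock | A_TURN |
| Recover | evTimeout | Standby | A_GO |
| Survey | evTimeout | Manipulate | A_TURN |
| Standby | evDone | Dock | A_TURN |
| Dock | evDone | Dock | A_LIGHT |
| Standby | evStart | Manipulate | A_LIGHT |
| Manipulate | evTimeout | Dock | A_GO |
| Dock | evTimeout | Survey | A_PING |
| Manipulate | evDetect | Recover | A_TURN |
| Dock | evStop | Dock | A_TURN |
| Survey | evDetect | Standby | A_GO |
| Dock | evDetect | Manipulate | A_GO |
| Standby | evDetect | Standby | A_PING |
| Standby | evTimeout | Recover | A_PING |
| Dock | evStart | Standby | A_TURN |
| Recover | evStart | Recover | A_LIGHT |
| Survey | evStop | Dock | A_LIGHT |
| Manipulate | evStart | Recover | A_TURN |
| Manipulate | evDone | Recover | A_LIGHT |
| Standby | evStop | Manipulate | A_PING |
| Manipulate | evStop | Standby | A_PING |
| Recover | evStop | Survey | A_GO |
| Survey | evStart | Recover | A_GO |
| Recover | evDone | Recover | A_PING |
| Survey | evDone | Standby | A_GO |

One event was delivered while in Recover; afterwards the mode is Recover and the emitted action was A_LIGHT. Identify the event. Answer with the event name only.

evStart

try evDone: (Recover, evDone) → (Recover, A_PING)
try evTimeout: (Recover, evTimeout) → (Standby, A_GO)
try evDetect: (Recover, evDetect) → (Dock, A_TURN)
try evStop: (Recover, evStop) → (Survey, A_GO)
try evStart: (Recover, evStart) → (Recover, A_LIGHT)  ← matches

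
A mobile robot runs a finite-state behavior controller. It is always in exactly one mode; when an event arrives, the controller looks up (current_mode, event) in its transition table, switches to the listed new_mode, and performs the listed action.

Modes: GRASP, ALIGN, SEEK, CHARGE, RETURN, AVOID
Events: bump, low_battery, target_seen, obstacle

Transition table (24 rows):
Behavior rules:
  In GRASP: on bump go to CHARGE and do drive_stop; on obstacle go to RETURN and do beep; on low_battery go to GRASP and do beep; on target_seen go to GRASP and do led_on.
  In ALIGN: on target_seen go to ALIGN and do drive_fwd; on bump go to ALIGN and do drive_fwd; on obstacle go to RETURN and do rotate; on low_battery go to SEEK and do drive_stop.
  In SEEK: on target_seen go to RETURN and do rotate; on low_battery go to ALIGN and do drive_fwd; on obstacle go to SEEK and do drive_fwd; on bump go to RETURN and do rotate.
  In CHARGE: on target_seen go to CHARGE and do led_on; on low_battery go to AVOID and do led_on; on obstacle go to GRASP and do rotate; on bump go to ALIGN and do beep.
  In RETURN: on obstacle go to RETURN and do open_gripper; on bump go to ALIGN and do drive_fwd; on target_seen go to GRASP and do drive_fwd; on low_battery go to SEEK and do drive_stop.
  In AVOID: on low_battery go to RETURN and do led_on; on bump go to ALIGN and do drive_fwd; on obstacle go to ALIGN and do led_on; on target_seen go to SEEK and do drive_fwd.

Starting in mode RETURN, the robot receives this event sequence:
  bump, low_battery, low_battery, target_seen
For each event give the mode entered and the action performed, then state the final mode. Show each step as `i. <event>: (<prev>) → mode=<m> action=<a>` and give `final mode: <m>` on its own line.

1. bump: (RETURN) → mode=ALIGN action=drive_fwd
2. low_battery: (ALIGN) → mode=SEEK action=drive_stop
3. low_battery: (SEEK) → mode=ALIGN action=drive_fwd
4. target_seen: (ALIGN) → mode=ALIGN action=drive_fwd

final mode: ALIGN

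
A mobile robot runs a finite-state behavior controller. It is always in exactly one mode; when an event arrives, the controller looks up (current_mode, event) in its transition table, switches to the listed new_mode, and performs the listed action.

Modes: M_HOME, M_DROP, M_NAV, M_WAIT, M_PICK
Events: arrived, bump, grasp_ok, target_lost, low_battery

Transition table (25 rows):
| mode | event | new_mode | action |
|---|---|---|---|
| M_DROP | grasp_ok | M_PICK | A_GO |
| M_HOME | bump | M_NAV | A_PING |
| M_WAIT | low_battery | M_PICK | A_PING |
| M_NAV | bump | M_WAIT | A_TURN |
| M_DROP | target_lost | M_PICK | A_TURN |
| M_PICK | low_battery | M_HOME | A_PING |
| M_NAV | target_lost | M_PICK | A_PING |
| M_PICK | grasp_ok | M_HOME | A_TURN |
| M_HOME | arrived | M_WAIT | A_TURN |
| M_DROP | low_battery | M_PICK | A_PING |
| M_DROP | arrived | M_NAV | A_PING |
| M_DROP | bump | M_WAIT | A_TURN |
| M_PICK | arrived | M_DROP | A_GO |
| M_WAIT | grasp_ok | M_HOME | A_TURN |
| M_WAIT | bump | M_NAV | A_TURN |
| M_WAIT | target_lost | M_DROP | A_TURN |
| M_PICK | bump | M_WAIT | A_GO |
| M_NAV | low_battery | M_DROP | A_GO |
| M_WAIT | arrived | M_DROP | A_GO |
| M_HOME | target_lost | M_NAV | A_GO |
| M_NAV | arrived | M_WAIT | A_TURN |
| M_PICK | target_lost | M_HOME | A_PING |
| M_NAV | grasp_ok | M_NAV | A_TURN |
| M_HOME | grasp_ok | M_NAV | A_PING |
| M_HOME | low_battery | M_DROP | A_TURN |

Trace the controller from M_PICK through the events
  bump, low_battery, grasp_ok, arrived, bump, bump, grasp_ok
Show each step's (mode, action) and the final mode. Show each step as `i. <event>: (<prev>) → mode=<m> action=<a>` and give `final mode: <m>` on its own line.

1. bump: (M_PICK) → mode=M_WAIT action=A_GO
2. low_battery: (M_WAIT) → mode=M_PICK action=A_PING
3. grasp_ok: (M_PICK) → mode=M_HOME action=A_TURN
4. arrived: (M_HOME) → mode=M_WAIT action=A_TURN
5. bump: (M_WAIT) → mode=M_NAV action=A_TURN
6. bump: (M_NAV) → mode=M_WAIT action=A_TURN
7. grasp_ok: (M_WAIT) → mode=M_HOME action=A_TURN

final mode: M_HOME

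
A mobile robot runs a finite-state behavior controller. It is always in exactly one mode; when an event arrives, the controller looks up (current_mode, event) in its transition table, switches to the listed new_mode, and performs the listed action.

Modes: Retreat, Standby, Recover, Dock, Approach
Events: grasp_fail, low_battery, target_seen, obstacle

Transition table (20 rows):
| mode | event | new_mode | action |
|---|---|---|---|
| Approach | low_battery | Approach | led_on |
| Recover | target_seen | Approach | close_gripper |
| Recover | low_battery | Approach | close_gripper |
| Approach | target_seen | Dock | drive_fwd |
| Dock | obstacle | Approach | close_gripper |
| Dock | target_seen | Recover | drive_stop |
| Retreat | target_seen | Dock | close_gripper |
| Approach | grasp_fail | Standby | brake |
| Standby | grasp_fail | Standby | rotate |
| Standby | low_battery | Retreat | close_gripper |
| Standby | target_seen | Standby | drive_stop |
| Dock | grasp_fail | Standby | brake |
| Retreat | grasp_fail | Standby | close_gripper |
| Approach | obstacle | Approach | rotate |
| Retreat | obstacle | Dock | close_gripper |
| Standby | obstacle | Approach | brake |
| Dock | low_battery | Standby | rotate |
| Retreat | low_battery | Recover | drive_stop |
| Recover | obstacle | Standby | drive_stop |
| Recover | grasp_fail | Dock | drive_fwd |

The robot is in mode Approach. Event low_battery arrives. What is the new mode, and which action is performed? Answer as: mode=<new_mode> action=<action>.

mode=Approach action=led_on

current mode = Approach; filter table to that mode:
  (Approach, low_battery) → (Approach, led_on)  ← event matches
  (Approach, target_seen) → (Dock, drive_fwd)
  (Approach, grasp_fail) → (Standby, brake)
  (Approach, obstacle) → (Approach, rotate)
event = low_battery selects (Approach, led_on)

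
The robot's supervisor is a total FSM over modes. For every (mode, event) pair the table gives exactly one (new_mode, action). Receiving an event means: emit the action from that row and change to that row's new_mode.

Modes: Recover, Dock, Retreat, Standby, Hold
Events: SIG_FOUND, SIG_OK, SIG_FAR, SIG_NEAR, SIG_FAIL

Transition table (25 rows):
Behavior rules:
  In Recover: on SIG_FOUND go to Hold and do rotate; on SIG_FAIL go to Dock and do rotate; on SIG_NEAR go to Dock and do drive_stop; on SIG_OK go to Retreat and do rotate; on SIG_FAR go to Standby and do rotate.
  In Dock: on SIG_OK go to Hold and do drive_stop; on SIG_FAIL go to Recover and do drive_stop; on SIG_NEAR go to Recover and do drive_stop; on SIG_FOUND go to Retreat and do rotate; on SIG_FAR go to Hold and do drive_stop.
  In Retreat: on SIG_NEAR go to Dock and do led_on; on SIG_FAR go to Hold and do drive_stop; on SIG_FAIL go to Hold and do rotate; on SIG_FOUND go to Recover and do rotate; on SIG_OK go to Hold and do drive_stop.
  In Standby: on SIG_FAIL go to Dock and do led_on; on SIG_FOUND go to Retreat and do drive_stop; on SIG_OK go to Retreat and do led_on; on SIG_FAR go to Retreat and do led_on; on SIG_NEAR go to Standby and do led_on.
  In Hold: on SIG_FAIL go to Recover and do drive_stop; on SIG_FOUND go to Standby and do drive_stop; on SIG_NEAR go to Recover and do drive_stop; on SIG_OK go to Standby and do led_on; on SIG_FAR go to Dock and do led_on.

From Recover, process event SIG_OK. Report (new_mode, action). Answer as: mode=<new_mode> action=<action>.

mode=Retreat action=rotate

current mode = Recover; filter table to that mode:
  (Recover, SIG_FOUND) → (Hold, rotate)
  (Recover, SIG_FAIL) → (Dock, rotate)
  (Recover, SIG_NEAR) → (Dock, drive_stop)
  (Recover, SIG_OK) → (Retreat, rotate)  ← event matches
  (Recover, SIG_FAR) → (Standby, rotate)
event = SIG_OK selects (Retreat, rotate)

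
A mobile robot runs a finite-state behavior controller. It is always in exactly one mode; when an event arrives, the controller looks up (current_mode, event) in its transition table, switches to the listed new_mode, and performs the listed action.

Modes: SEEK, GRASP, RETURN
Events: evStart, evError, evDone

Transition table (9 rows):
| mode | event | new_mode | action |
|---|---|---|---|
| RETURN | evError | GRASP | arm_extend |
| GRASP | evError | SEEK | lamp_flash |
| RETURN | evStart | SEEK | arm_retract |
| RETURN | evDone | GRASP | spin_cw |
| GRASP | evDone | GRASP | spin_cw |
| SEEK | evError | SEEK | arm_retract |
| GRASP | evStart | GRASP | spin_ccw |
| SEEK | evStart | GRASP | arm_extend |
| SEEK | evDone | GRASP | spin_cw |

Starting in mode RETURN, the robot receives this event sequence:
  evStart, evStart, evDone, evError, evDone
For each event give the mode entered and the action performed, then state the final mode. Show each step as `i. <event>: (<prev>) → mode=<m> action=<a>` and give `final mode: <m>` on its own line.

final mode: GRASP

1. evStart: (RETURN) → mode=SEEK action=arm_retract
2. evStart: (SEEK) → mode=GRASP action=arm_extend
3. evDone: (GRASP) → mode=GRASP action=spin_cw
4. evError: (GRASP) → mode=SEEK action=lamp_flash
5. evDone: (SEEK) → mode=GRASP action=spin_cw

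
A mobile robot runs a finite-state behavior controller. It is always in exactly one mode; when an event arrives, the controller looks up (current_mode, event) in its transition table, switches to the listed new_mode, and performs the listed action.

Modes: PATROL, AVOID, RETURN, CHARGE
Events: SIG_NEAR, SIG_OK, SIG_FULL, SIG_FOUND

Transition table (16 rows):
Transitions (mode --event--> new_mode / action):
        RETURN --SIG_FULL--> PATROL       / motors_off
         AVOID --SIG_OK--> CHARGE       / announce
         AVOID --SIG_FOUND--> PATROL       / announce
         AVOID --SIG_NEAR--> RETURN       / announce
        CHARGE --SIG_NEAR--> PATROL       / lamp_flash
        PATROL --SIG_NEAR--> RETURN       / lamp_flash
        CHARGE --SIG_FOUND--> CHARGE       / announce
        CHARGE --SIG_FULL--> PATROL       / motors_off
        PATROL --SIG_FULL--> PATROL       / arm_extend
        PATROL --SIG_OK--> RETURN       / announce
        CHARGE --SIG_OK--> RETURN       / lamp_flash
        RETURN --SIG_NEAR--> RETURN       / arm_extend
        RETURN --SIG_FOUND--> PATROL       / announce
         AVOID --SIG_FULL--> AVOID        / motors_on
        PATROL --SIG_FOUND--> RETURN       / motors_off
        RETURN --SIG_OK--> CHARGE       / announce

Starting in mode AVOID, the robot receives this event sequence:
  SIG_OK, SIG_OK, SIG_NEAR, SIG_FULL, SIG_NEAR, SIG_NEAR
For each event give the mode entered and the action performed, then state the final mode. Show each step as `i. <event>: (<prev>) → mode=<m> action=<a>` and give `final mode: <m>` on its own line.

1. SIG_OK: (AVOID) → mode=CHARGE action=announce
2. SIG_OK: (CHARGE) → mode=RETURN action=lamp_flash
3. SIG_NEAR: (RETURN) → mode=RETURN action=arm_extend
4. SIG_FULL: (RETURN) → mode=PATROL action=motors_off
5. SIG_NEAR: (PATROL) → mode=RETURN action=lamp_flash
6. SIG_NEAR: (RETURN) → mode=RETURN action=arm_extend

final mode: RETURN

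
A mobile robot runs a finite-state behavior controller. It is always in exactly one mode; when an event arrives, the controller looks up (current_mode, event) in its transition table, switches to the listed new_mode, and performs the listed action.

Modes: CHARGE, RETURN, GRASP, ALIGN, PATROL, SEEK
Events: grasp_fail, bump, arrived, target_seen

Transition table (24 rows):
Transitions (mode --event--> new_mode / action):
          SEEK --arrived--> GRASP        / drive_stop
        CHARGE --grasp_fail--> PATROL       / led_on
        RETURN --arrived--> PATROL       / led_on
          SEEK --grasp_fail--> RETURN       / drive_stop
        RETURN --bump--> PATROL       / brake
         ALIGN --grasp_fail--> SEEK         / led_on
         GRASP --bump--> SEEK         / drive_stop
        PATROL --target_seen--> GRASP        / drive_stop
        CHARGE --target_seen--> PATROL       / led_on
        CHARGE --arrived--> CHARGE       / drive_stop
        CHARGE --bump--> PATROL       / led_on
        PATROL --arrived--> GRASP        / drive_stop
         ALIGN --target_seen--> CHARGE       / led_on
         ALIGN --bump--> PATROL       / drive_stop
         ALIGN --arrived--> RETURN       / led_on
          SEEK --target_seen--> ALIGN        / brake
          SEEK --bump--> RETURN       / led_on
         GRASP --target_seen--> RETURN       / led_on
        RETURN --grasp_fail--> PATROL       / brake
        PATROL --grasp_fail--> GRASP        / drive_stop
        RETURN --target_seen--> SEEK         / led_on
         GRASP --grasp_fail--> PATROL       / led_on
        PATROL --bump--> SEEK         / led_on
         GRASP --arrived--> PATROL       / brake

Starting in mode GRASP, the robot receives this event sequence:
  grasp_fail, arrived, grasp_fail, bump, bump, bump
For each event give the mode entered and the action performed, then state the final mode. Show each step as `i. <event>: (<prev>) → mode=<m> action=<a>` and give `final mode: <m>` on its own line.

final mode: PATROL

1. grasp_fail: (GRASP) → mode=PATROL action=led_on
2. arrived: (PATROL) → mode=GRASP action=drive_stop
3. grasp_fail: (GRASP) → mode=PATROL action=led_on
4. bump: (PATROL) → mode=SEEK action=led_on
5. bump: (SEEK) → mode=RETURN action=led_on
6. bump: (RETURN) → mode=PATROL action=brake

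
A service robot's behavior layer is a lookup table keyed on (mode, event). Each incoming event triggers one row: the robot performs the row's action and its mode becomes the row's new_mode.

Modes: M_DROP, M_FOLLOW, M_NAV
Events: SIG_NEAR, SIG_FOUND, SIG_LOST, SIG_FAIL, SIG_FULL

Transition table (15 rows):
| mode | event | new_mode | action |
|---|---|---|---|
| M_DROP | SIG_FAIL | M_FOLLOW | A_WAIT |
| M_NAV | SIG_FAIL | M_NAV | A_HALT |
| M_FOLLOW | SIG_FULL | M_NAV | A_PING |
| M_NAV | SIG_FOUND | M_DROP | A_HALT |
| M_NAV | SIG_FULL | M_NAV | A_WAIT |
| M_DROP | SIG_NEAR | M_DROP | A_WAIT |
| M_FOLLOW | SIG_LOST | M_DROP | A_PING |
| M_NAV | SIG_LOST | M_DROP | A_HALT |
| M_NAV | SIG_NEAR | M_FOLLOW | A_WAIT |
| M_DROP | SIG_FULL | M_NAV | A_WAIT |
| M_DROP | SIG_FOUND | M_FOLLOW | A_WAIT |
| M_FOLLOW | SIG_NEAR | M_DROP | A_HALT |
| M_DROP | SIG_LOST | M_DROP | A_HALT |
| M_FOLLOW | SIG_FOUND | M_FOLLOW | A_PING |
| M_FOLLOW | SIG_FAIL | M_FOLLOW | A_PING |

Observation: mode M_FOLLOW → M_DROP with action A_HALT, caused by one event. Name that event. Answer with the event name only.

try SIG_NEAR: (M_FOLLOW, SIG_NEAR) → (M_DROP, A_HALT)  ← matches
try SIG_FOUND: (M_FOLLOW, SIG_FOUND) → (M_FOLLOW, A_PING)
try SIG_LOST: (M_FOLLOW, SIG_LOST) → (M_DROP, A_PING)
try SIG_FAIL: (M_FOLLOW, SIG_FAIL) → (M_FOLLOW, A_PING)
try SIG_FULL: (M_FOLLOW, SIG_FULL) → (M_NAV, A_PING)

SIG_NEAR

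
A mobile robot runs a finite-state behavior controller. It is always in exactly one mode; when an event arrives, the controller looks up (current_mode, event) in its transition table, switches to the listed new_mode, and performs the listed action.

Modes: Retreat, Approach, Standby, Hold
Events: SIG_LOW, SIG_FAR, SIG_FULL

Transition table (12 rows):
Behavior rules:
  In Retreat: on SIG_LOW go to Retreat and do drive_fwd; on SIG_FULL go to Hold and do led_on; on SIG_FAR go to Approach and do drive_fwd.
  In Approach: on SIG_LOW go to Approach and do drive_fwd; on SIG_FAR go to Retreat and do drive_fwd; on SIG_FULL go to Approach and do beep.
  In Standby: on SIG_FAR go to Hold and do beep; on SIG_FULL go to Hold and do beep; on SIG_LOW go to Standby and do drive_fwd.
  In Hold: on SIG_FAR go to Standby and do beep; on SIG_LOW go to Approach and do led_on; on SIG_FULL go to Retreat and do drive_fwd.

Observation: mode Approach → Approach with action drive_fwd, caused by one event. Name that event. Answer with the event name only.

SIG_LOW

try SIG_LOW: (Approach, SIG_LOW) → (Approach, drive_fwd)  ← matches
try SIG_FAR: (Approach, SIG_FAR) → (Retreat, drive_fwd)
try SIG_FULL: (Approach, SIG_FULL) → (Approach, beep)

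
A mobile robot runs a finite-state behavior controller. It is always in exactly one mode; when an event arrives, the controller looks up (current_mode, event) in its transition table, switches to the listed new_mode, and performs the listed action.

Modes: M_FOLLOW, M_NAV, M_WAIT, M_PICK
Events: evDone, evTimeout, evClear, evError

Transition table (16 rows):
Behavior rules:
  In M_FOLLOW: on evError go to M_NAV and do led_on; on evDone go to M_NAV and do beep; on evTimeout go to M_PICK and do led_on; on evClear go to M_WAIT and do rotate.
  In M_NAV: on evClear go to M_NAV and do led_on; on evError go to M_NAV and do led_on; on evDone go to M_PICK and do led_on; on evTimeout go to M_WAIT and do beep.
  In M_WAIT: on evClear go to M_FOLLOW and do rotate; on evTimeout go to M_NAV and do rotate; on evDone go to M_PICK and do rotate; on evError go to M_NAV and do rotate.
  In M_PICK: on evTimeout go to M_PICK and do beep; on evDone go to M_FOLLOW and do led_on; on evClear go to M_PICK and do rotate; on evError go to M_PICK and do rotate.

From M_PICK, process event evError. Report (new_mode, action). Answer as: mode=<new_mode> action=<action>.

mode=M_PICK action=rotate

current mode = M_PICK; filter table to that mode:
  (M_PICK, evTimeout) → (M_PICK, beep)
  (M_PICK, evDone) → (M_FOLLOW, led_on)
  (M_PICK, evClear) → (M_PICK, rotate)
  (M_PICK, evError) → (M_PICK, rotate)  ← event matches
event = evError selects (M_PICK, rotate)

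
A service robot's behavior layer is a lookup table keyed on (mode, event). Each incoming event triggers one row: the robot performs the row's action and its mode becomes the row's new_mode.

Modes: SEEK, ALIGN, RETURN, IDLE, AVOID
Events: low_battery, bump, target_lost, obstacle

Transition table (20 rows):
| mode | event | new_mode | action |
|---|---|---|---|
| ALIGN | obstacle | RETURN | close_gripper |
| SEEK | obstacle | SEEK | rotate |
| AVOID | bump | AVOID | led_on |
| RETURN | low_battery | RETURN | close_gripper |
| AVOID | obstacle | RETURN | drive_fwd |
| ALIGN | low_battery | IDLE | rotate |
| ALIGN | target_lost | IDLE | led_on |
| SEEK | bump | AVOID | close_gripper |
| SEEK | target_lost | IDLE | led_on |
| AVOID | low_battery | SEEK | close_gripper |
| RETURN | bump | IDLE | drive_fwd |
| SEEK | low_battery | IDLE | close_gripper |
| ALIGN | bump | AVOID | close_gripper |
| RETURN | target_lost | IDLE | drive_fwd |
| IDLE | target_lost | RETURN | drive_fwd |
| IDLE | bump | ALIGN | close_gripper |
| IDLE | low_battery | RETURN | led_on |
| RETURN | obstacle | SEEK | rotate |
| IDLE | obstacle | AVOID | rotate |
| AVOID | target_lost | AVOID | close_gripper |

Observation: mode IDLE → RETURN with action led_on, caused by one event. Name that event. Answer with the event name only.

low_battery

try low_battery: (IDLE, low_battery) → (RETURN, led_on)  ← matches
try bump: (IDLE, bump) → (ALIGN, close_gripper)
try target_lost: (IDLE, target_lost) → (RETURN, drive_fwd)
try obstacle: (IDLE, obstacle) → (AVOID, rotate)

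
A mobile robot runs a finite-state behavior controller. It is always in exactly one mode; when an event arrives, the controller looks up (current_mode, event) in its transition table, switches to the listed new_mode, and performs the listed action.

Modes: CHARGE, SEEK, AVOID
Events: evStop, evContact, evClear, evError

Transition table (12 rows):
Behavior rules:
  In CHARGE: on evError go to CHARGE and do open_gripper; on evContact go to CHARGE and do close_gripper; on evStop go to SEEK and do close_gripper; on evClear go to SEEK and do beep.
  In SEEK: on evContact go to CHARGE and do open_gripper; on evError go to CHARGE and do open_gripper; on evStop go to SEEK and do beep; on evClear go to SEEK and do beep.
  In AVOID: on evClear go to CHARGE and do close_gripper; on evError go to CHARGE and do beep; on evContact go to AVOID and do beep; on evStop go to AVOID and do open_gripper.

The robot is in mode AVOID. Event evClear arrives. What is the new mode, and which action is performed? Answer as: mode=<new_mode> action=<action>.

current mode = AVOID; filter table to that mode:
  (AVOID, evClear) → (CHARGE, close_gripper)  ← event matches
  (AVOID, evError) → (CHARGE, beep)
  (AVOID, evContact) → (AVOID, beep)
  (AVOID, evStop) → (AVOID, open_gripper)
event = evClear selects (CHARGE, close_gripper)

mode=CHARGE action=close_gripper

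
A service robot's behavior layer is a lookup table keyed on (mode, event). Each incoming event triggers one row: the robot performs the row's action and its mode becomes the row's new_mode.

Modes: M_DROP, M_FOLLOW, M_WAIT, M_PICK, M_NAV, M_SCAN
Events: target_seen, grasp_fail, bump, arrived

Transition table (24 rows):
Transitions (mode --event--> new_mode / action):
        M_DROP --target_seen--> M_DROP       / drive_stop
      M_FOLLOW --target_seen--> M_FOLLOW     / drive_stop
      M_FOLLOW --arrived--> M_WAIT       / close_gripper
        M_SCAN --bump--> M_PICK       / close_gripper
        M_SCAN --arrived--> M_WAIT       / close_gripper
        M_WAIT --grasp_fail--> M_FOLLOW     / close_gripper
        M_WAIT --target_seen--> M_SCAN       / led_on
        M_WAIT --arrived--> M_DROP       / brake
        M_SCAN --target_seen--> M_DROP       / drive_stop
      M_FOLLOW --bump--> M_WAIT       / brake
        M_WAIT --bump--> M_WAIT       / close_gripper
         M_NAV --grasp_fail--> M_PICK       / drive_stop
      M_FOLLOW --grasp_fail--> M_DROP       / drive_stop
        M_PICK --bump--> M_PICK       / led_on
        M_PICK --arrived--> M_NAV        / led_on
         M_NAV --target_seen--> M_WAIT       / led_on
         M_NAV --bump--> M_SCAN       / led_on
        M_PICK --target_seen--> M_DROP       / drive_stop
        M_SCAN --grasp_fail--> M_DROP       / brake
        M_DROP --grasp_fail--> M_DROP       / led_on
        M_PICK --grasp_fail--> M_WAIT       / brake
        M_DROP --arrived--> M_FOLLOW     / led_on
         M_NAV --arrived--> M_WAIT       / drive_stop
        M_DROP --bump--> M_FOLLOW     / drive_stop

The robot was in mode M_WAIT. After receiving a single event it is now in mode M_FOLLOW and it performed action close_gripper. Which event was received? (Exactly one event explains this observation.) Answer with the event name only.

try target_seen: (M_WAIT, target_seen) → (M_SCAN, led_on)
try grasp_fail: (M_WAIT, grasp_fail) → (M_FOLLOW, close_gripper)  ← matches
try bump: (M_WAIT, bump) → (M_WAIT, close_gripper)
try arrived: (M_WAIT, arrived) → (M_DROP, brake)

grasp_fail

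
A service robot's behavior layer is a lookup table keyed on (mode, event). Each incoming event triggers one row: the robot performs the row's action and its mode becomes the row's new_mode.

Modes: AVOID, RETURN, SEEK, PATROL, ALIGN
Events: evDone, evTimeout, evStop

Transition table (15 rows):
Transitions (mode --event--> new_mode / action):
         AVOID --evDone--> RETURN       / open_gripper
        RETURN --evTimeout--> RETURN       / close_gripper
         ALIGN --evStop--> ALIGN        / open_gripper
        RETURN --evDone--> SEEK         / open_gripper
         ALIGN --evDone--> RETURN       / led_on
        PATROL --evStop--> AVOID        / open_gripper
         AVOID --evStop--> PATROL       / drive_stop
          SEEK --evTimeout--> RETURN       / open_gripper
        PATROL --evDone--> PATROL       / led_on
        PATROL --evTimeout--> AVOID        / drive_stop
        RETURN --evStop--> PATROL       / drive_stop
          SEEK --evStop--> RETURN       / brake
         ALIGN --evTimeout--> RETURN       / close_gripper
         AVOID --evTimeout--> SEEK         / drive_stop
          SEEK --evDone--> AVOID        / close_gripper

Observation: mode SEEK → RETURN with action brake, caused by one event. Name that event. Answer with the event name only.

evStop

try evDone: (SEEK, evDone) → (AVOID, close_gripper)
try evTimeout: (SEEK, evTimeout) → (RETURN, open_gripper)
try evStop: (SEEK, evStop) → (RETURN, brake)  ← matches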